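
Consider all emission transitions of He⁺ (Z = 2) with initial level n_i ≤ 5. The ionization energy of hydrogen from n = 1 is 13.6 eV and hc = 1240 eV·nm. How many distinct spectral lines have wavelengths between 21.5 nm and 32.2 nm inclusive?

4

Enumerate all n_i → n_f pairs with 1 ≤ n_f < n_i ≤ 5 and compute λ = 1240 / [13.6·4·(1/n_f² − 1/n_i²)].
Lines falling in [21.5, 32.2] nm: 5→1 (23.74 nm), 4→1 (24.31 nm), 3→1 (25.64 nm), 2→1 (30.39 nm).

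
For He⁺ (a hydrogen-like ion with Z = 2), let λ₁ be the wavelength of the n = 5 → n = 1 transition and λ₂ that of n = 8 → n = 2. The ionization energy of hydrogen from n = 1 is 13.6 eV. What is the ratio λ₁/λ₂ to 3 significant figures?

λ ∝ 1/ΔE ∝ 1/(1/n_f² − 1/n_i²), and the Z² and hc factors cancel in the ratio.
λ₁/λ₂ = (1/2² − 1/8²)/(1/1² − 1/5²) = 0.2344/0.9600 = 0.244.

0.244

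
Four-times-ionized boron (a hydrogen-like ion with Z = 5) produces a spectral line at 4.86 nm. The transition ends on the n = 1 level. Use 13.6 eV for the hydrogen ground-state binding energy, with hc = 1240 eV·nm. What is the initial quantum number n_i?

n_i = 2

The photon energy is ΔE = hc/λ = 1240 / 4.86 = 255.1 eV.
With Z = 5, ΔE = 340.0 × (1/n_f² − 1/n_i²), so 1/n_f² − 1/n_i² = 0.7504.
With n_f = 1: 1/n_i² = 1/1 − 0.7504 = 0.2496, so n_i ≈ 2.00.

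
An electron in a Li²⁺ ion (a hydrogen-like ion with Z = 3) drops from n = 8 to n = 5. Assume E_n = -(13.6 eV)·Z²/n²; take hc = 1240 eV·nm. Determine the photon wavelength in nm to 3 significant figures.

For Z = 3 the level energies scale as Z², so the effective Rydberg energy is 13.6 × 9 = 122.4 eV.
ΔE = 122.4 × (1/5² − 1/8²) = 122.4 × 0.02438 = 2.984 eV.
λ = hc/ΔE = 1240 / 2.984 = 416 nm.

416 nm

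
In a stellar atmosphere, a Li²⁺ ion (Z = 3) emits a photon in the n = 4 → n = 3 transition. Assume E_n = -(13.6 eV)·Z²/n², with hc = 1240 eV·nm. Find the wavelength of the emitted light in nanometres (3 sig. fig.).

For Z = 3 the level energies scale as Z², so the effective Rydberg energy is 13.6 × 9 = 122.4 eV.
ΔE = 122.4 × (1/3² − 1/4²) = 122.4 × 0.04861 = 5.950 eV.
λ = hc/ΔE = 1240 / 5.950 = 208 nm.

208 nm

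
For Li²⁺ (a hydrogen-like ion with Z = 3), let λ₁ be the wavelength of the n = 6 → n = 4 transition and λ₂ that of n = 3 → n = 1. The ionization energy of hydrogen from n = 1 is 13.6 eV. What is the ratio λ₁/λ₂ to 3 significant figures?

25.6

λ ∝ 1/ΔE ∝ 1/(1/n_f² − 1/n_i²), and the Z² and hc factors cancel in the ratio.
λ₁/λ₂ = (1/1² − 1/3²)/(1/4² − 1/6²) = 0.8889/0.03472 = 25.6.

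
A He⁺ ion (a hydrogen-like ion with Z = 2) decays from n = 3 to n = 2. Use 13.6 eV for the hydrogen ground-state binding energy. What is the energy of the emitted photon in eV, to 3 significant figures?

7.56 eV

The Bohr energies scale as Z², so for Z = 2: E_n = −54.40/n² eV.
E_3 = −54.40/9 = −6.044 eV and E_2 = −54.40/4 = −13.60 eV.
The photon energy is |E_3 − E_2| = 7.56 eV.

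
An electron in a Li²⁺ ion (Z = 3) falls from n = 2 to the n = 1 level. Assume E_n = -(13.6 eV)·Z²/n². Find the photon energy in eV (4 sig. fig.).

The Bohr energies scale as Z², so for Z = 3: E_n = −122.4/n² eV.
E_2 = −122.4/4 = −30.60 eV and E_1 = −122.4/1 = −122.4 eV.
The photon energy is |E_2 − E_1| = 91.80 eV.

91.80 eV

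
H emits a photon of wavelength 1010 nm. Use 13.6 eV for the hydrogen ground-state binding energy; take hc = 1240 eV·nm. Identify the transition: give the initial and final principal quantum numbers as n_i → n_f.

n_i = 7, n_f = 3

The photon energy is ΔE = hc/λ = 1240 / 1010 = 1.228 eV.
With Z = 1, ΔE = 13.60 × (1/n_f² − 1/n_i²), so 1/n_f² − 1/n_i² = 0.09027.
Trying n_f = 3 gives 1/n_i² = 0.02084, i.e. n_i ≈ 7; this pair matches.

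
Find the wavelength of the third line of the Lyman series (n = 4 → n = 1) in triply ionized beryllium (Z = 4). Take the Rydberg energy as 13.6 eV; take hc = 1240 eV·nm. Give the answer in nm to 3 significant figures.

6.08 nm

The Lyman series terminates on n_f = 1; the third line has n_i = 1+3 = 4.
ΔE = 217.6 × (1/1² − 1/4²) = 204.0 eV.
λ = 1240 / 204.0 = 6.08 nm.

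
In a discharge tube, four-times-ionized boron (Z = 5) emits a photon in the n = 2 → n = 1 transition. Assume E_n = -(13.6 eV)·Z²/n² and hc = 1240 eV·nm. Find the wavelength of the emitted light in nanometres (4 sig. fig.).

For Z = 5 the level energies scale as Z², so the effective Rydberg energy is 13.6 × 25 = 340.0 eV.
ΔE = 340.0 × (1/1² − 1/2²) = 340.0 × 0.7500 = 255.0 eV.
λ = hc/ΔE = 1240 / 255.0 = 4.863 nm.

4.863 nm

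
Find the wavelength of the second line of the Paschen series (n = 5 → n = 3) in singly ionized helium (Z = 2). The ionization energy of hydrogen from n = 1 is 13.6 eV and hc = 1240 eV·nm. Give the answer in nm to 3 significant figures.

321 nm

The Paschen series terminates on n_f = 3; the second line has n_i = 3+2 = 5.
ΔE = 54.40 × (1/3² − 1/5²) = 3.868 eV.
λ = 1240 / 3.868 = 321 nm.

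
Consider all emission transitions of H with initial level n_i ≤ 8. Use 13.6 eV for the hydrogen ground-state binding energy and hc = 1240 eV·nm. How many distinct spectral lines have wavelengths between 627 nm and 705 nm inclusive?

1

Enumerate all n_i → n_f pairs with 1 ≤ n_f < n_i ≤ 8 and compute λ = 1240 / [13.6·1·(1/n_f² − 1/n_i²)].
Lines falling in [627, 705] nm: 3→2 (656.5 nm).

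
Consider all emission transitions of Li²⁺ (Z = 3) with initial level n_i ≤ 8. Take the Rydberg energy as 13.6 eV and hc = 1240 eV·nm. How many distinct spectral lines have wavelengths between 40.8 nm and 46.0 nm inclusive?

3

Enumerate all n_i → n_f pairs with 1 ≤ n_f < n_i ≤ 8 and compute λ = 1240 / [13.6·9·(1/n_f² − 1/n_i²)].
Lines falling in [40.8, 46.0] nm: 8→2 (43.22 nm), 7→2 (44.12 nm), 6→2 (45.59 nm).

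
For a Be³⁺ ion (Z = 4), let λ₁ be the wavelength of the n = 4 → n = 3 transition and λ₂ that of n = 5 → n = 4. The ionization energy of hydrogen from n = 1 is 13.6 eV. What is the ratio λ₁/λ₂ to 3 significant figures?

0.463

λ ∝ 1/ΔE ∝ 1/(1/n_f² − 1/n_i²), and the Z² and hc factors cancel in the ratio.
λ₁/λ₂ = (1/4² − 1/5²)/(1/3² − 1/4²) = 0.02250/0.04861 = 0.463.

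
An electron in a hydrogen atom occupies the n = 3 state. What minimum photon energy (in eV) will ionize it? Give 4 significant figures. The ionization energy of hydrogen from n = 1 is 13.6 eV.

E_3 = −13.60/9 = −1.511 eV, so ionization (to E = 0) requires 1.511 eV.

1.511 eV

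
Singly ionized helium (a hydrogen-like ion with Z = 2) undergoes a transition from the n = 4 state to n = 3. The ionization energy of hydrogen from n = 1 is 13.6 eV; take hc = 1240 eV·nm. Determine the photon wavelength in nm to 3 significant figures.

For Z = 2 the level energies scale as Z², so the effective Rydberg energy is 13.6 × 4 = 54.40 eV.
ΔE = 54.40 × (1/3² − 1/4²) = 54.40 × 0.04861 = 2.644 eV.
λ = hc/ΔE = 1240 / 2.644 = 469 nm.

469 nm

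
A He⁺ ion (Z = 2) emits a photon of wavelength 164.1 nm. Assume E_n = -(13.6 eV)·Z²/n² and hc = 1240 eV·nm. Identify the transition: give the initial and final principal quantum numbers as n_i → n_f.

n_i = 3, n_f = 2

The photon energy is ΔE = hc/λ = 1240 / 164.1 = 7.556 eV.
With Z = 2, ΔE = 54.40 × (1/n_f² − 1/n_i²), so 1/n_f² − 1/n_i² = 0.1389.
Trying n_f = 2 gives 1/n_i² = 0.1111, i.e. n_i ≈ 3; this pair matches.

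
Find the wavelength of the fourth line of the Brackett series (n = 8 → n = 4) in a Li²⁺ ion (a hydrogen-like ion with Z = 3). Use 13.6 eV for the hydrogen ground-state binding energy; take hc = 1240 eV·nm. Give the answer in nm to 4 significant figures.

216.1 nm

The Brackett series terminates on n_f = 4; the fourth line has n_i = 4+4 = 8.
ΔE = 122.4 × (1/4² − 1/8²) = 5.738 eV.
λ = 1240 / 5.738 = 216.1 nm.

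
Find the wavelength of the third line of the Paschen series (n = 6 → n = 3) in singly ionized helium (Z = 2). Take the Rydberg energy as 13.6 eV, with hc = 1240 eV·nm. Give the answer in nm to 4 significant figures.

273.5 nm

The Paschen series terminates on n_f = 3; the third line has n_i = 3+3 = 6.
ΔE = 54.40 × (1/3² − 1/6²) = 4.533 eV.
λ = 1240 / 4.533 = 273.5 nm.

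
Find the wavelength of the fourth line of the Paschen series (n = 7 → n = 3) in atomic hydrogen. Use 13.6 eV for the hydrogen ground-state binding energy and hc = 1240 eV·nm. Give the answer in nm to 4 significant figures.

1005 nm

The Paschen series terminates on n_f = 3; the fourth line has n_i = 3+4 = 7.
ΔE = 13.60 × (1/3² − 1/7²) = 1.234 eV.
λ = 1240 / 1.234 = 1005 nm.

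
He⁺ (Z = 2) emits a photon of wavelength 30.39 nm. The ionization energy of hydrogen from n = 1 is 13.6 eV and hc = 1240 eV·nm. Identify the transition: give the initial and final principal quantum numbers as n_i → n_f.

n_i = 2, n_f = 1

The photon energy is ΔE = hc/λ = 1240 / 30.39 = 40.80 eV.
With Z = 2, ΔE = 54.40 × (1/n_f² − 1/n_i²), so 1/n_f² − 1/n_i² = 0.7501.
Trying n_f = 1 gives 1/n_i² = 0.2499, i.e. n_i ≈ 2; this pair matches.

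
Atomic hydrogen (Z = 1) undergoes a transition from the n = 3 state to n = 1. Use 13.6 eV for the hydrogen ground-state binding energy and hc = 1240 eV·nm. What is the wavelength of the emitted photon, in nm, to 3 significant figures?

103 nm

ΔE = 13.60 × (1/1² − 1/3²) = 13.60 × 0.8889 = 12.09 eV.
λ = hc/ΔE = 1240 / 12.09 = 103 nm.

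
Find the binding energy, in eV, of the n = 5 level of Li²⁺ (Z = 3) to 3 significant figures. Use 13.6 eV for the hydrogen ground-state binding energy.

4.90 eV

E_n = −13.6 Z²/n² = −122.4/n² eV for Z = 3.
E_5 = −122.4/25 = −4.90 eV, so ionization (to E = 0) requires 4.90 eV.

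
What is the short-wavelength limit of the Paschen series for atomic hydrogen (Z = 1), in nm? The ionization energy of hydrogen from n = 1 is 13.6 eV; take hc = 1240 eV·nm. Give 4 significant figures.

The Paschen series has lower level n_f = 3; the series limit corresponds to n_i → ∞.
ΔE_max = 13.6 × 1 / 3² = 1.511 eV.
λ_min = 1240 / 1.511 = 820.6 nm.

820.6 nm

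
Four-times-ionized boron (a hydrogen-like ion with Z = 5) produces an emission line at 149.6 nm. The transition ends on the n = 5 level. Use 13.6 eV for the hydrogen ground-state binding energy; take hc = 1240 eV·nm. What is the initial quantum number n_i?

n_i = 8

The photon energy is ΔE = hc/λ = 1240 / 149.6 = 8.289 eV.
With Z = 5, ΔE = 340.0 × (1/n_f² − 1/n_i²), so 1/n_f² − 1/n_i² = 0.02438.
With n_f = 5: 1/n_i² = 1/25 − 0.02438 = 0.01562, so n_i ≈ 8.00.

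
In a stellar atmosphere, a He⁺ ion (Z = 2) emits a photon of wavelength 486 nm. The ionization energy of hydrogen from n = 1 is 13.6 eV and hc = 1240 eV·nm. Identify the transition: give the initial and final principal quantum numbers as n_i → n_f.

The photon energy is ΔE = hc/λ = 1240 / 486 = 2.551 eV.
With Z = 2, ΔE = 54.40 × (1/n_f² − 1/n_i²), so 1/n_f² − 1/n_i² = 0.04690.
Trying n_f = 4 gives 1/n_i² = 0.01560, i.e. n_i ≈ 8; this pair matches.

n_i = 8, n_f = 4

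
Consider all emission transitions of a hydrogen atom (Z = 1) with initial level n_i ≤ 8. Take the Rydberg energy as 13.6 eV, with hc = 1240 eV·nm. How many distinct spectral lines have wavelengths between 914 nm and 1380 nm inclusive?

Enumerate all n_i → n_f pairs with 1 ≤ n_f < n_i ≤ 8 and compute λ = 1240 / [13.6·1·(1/n_f² − 1/n_i²)].
Lines falling in [914, 1380] nm: 8→3 (954.9 nm), 7→3 (1005 nm), 6→3 (1094 nm), 5→3 (1282 nm).

4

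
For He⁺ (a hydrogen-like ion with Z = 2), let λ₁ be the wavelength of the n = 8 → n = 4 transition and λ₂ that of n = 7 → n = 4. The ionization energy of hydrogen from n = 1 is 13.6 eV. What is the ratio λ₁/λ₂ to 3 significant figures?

0.898

λ ∝ 1/ΔE ∝ 1/(1/n_f² − 1/n_i²), and the Z² and hc factors cancel in the ratio.
λ₁/λ₂ = (1/4² − 1/7²)/(1/4² − 1/8²) = 0.04209/0.04688 = 0.898.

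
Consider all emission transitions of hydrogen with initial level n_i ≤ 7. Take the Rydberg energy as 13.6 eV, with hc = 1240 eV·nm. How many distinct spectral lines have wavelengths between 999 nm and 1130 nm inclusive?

Enumerate all n_i → n_f pairs with 1 ≤ n_f < n_i ≤ 7 and compute λ = 1240 / [13.6·1·(1/n_f² − 1/n_i²)].
Lines falling in [999, 1130] nm: 7→3 (1005 nm), 6→3 (1094 nm).

2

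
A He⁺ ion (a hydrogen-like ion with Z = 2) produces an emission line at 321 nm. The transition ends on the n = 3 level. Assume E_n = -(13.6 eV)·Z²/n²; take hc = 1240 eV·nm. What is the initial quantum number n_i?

The photon energy is ΔE = hc/λ = 1240 / 321 = 3.863 eV.
With Z = 2, ΔE = 54.40 × (1/n_f² − 1/n_i²), so 1/n_f² − 1/n_i² = 0.07101.
With n_f = 3: 1/n_i² = 1/9 − 0.07101 = 0.04010, so n_i ≈ 4.99.

n_i = 5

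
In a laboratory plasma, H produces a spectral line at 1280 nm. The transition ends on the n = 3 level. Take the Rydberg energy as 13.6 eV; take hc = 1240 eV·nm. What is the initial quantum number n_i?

The photon energy is ΔE = hc/λ = 1240 / 1280 = 0.9688 eV.
With Z = 1, ΔE = 13.60 × (1/n_f² − 1/n_i²), so 1/n_f² − 1/n_i² = 0.07123.
With n_f = 3: 1/n_i² = 1/9 − 0.07123 = 0.03988, so n_i ≈ 5.01.

n_i = 5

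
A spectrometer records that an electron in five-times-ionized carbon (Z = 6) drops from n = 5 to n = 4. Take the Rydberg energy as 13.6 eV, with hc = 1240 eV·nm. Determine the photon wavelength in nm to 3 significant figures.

For Z = 6 the level energies scale as Z², so the effective Rydberg energy is 13.6 × 36 = 489.6 eV.
ΔE = 489.6 × (1/4² − 1/5²) = 489.6 × 0.02250 = 11.02 eV.
λ = hc/ΔE = 1240 / 11.02 = 113 nm.

113 nm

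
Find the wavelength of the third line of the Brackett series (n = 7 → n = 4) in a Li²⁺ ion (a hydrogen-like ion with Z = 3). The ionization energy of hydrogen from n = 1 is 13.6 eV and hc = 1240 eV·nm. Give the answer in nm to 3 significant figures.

241 nm

The Brackett series terminates on n_f = 4; the third line has n_i = 4+3 = 7.
ΔE = 122.4 × (1/4² − 1/7²) = 5.152 eV.
λ = 1240 / 5.152 = 241 nm.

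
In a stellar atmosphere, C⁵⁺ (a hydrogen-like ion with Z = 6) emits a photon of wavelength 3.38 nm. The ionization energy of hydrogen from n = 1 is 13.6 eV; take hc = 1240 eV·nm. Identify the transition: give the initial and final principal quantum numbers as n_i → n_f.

The photon energy is ΔE = hc/λ = 1240 / 3.38 = 366.9 eV.
With Z = 6, ΔE = 489.6 × (1/n_f² − 1/n_i²), so 1/n_f² − 1/n_i² = 0.7493.
Trying n_f = 1 gives 1/n_i² = 0.2507, i.e. n_i ≈ 2; this pair matches.

n_i = 2, n_f = 1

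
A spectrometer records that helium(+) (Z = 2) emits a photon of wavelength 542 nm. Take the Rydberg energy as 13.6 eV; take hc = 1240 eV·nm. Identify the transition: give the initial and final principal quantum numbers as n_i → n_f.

The photon energy is ΔE = hc/λ = 1240 / 542 = 2.288 eV.
With Z = 2, ΔE = 54.40 × (1/n_f² − 1/n_i²), so 1/n_f² − 1/n_i² = 0.04206.
Trying n_f = 4 gives 1/n_i² = 0.02044, i.e. n_i ≈ 7; this pair matches.

n_i = 7, n_f = 4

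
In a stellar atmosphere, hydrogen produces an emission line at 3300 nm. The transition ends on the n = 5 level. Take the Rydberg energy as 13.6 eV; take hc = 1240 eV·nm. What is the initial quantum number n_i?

The photon energy is ΔE = hc/λ = 1240 / 3300 = 0.3758 eV.
With Z = 1, ΔE = 13.60 × (1/n_f² − 1/n_i²), so 1/n_f² − 1/n_i² = 0.02763.
With n_f = 5: 1/n_i² = 1/25 − 0.02763 = 0.01237, so n_i ≈ 8.99.

n_i = 9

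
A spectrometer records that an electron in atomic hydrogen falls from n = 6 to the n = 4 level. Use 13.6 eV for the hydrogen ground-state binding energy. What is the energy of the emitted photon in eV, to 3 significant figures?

E_6 = −13.60/36 = −0.3778 eV and E_4 = −13.60/16 = −0.8500 eV.
The photon energy is |E_6 − E_4| = 0.472 eV.

0.472 eV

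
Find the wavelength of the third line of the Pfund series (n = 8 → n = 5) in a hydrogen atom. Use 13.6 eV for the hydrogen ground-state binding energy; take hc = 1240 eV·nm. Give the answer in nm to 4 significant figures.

3741 nm

The Pfund series terminates on n_f = 5; the third line has n_i = 5+3 = 8.
ΔE = 13.60 × (1/5² − 1/8²) = 0.3315 eV.
λ = 1240 / 0.3315 = 3741 nm.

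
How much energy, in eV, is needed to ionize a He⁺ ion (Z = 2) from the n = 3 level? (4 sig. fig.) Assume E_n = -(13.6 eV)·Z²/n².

6.044 eV

E_n = −13.6 Z²/n² = −54.40/n² eV for Z = 2.
E_3 = −54.40/9 = −6.044 eV, so ionization (to E = 0) requires 6.044 eV.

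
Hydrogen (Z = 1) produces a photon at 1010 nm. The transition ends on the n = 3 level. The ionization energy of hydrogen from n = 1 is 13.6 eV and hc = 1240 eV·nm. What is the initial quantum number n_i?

n_i = 7

The photon energy is ΔE = hc/λ = 1240 / 1010 = 1.228 eV.
With Z = 1, ΔE = 13.60 × (1/n_f² − 1/n_i²), so 1/n_f² − 1/n_i² = 0.09027.
With n_f = 3: 1/n_i² = 1/9 − 0.09027 = 0.02084, so n_i ≈ 6.93.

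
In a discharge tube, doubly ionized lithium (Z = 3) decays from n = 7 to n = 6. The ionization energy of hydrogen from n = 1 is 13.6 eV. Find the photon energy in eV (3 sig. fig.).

0.902 eV

The Bohr energies scale as Z², so for Z = 3: E_n = −122.4/n² eV.
E_7 = −122.4/49 = −2.498 eV and E_6 = −122.4/36 = −3.400 eV.
The photon energy is |E_7 − E_6| = 0.902 eV.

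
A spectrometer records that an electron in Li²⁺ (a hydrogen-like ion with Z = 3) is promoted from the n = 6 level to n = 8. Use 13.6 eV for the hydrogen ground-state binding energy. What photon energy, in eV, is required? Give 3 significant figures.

The Bohr energies scale as Z², so for Z = 3: E_n = −122.4/n² eV.
E_8 = −122.4/64 = −1.913 eV and E_6 = −122.4/36 = −3.400 eV.
The photon energy is |E_8 − E_6| = 1.49 eV.

1.49 eV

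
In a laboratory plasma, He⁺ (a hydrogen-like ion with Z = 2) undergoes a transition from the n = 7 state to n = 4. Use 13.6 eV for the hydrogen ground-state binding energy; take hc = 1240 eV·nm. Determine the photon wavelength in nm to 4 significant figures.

For Z = 2 the level energies scale as Z², so the effective Rydberg energy is 13.6 × 4 = 54.40 eV.
ΔE = 54.40 × (1/4² − 1/7²) = 54.40 × 0.04209 = 2.290 eV.
λ = hc/ΔE = 1240 / 2.290 = 541.5 nm.

541.5 nm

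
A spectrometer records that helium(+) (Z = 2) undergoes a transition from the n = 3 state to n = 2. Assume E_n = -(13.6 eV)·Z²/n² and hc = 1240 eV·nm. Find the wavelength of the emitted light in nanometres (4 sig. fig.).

For Z = 2 the level energies scale as Z², so the effective Rydberg energy is 13.6 × 4 = 54.40 eV.
ΔE = 54.40 × (1/2² − 1/3²) = 54.40 × 0.1389 = 7.556 eV.
λ = hc/ΔE = 1240 / 7.556 = 164.1 nm.

164.1 nm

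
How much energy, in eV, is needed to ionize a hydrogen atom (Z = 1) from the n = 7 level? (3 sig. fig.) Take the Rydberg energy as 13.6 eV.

E_7 = −13.60/49 = −0.278 eV, so ionization (to E = 0) requires 0.278 eV.

0.278 eV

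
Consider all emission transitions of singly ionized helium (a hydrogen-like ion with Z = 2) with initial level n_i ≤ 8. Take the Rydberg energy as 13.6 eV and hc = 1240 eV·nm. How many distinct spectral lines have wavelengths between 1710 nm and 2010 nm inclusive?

Enumerate all n_i → n_f pairs with 1 ≤ n_f < n_i ≤ 8 and compute λ = 1240 / [13.6·4·(1/n_f² − 1/n_i²)].
Lines falling in [1710, 2010] nm: 6→5 (1865 nm), 8→6 (1876 nm).

2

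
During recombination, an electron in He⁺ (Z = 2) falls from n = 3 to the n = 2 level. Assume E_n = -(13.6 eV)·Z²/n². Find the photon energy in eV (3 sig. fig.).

The Bohr energies scale as Z², so for Z = 2: E_n = −54.40/n² eV.
E_3 = −54.40/9 = −6.044 eV and E_2 = −54.40/4 = −13.60 eV.
The photon energy is |E_3 − E_2| = 7.56 eV.

7.56 eV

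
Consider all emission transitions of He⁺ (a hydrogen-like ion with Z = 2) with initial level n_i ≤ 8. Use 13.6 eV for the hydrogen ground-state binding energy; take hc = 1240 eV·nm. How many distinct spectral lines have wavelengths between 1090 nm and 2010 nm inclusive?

Enumerate all n_i → n_f pairs with 1 ≤ n_f < n_i ≤ 8 and compute λ = 1240 / [13.6·4·(1/n_f² − 1/n_i²)].
Lines falling in [1090, 2010] nm: 7→5 (1163 nm), 6→5 (1865 nm), 8→6 (1876 nm).

3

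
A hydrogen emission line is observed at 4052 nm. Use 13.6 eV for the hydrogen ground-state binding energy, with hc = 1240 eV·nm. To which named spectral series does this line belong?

ΔE = 1240/4052 = 0.3060 eV.
This matches 13.6 × (1/4² − 1/5²), so n_f = 4: the Brackett series.

Brackett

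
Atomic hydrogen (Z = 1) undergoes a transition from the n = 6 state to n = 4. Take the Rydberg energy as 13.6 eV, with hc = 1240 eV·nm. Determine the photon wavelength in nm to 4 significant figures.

2626 nm

ΔE = 13.60 × (1/4² − 1/6²) = 13.60 × 0.03472 = 0.4722 eV.
λ = hc/ΔE = 1240 / 0.4722 = 2626 nm.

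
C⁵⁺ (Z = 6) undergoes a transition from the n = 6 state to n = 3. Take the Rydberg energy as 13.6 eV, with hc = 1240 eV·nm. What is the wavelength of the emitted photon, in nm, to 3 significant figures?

For Z = 6 the level energies scale as Z², so the effective Rydberg energy is 13.6 × 36 = 489.6 eV.
ΔE = 489.6 × (1/3² − 1/6²) = 489.6 × 0.08333 = 40.80 eV.
λ = hc/ΔE = 1240 / 40.80 = 30.4 nm.

30.4 nm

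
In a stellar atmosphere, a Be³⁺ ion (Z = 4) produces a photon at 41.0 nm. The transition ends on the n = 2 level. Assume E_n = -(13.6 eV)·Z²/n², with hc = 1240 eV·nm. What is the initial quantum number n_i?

The photon energy is ΔE = hc/λ = 1240 / 41.0 = 30.24 eV.
With Z = 4, ΔE = 217.6 × (1/n_f² − 1/n_i²), so 1/n_f² − 1/n_i² = 0.1390.
With n_f = 2: 1/n_i² = 1/4 − 0.1390 = 0.1110, so n_i ≈ 3.00.

n_i = 3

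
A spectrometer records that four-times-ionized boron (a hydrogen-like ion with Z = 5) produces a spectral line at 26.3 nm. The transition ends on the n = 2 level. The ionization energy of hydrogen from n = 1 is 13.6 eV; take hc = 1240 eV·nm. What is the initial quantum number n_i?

n_i = 3

The photon energy is ΔE = hc/λ = 1240 / 26.3 = 47.15 eV.
With Z = 5, ΔE = 340.0 × (1/n_f² − 1/n_i²), so 1/n_f² − 1/n_i² = 0.1387.
With n_f = 2: 1/n_i² = 1/4 − 0.1387 = 0.1113, so n_i ≈ 3.00.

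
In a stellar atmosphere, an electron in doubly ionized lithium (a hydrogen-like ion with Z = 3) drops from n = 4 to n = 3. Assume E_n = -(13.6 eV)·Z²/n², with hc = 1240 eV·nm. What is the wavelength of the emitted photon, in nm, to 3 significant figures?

208 nm

For Z = 3 the level energies scale as Z², so the effective Rydberg energy is 13.6 × 9 = 122.4 eV.
ΔE = 122.4 × (1/3² − 1/4²) = 122.4 × 0.04861 = 5.950 eV.
λ = hc/ΔE = 1240 / 5.950 = 208 nm.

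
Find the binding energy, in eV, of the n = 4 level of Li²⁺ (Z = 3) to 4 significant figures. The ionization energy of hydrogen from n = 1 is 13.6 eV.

E_n = −13.6 Z²/n² = −122.4/n² eV for Z = 3.
E_4 = −122.4/16 = −7.650 eV, so ionization (to E = 0) requires 7.650 eV.

7.650 eV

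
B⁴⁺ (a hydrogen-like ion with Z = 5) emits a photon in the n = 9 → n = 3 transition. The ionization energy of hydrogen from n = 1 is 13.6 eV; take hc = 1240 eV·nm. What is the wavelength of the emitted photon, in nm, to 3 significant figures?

36.9 nm

For Z = 5 the level energies scale as Z², so the effective Rydberg energy is 13.6 × 25 = 340.0 eV.
ΔE = 340.0 × (1/3² − 1/9²) = 340.0 × 0.09877 = 33.58 eV.
λ = hc/ΔE = 1240 / 33.58 = 36.9 nm.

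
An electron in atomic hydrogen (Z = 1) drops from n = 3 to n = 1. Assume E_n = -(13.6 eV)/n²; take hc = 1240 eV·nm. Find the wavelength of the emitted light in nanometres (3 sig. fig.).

ΔE = 13.60 × (1/1² − 1/3²) = 13.60 × 0.8889 = 12.09 eV.
λ = hc/ΔE = 1240 / 12.09 = 103 nm.
This line belongs to the Lyman series.

103 nm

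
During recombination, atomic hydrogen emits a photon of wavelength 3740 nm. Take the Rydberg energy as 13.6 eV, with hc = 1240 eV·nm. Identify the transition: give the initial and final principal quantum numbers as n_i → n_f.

n_i = 8, n_f = 5

The photon energy is ΔE = hc/λ = 1240 / 3740 = 0.3316 eV.
With Z = 1, ΔE = 13.60 × (1/n_f² − 1/n_i²), so 1/n_f² − 1/n_i² = 0.02438.
Trying n_f = 5 gives 1/n_i² = 0.01562, i.e. n_i ≈ 8; this pair matches.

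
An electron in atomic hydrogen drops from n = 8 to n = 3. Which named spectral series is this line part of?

The series is set by the lower level: n_f = 3 is the Paschen series.

Paschen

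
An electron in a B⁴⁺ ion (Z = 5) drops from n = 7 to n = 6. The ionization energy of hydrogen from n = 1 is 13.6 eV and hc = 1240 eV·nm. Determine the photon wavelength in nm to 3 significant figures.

495 nm

For Z = 5 the level energies scale as Z², so the effective Rydberg energy is 13.6 × 25 = 340.0 eV.
ΔE = 340.0 × (1/6² − 1/7²) = 340.0 × 0.007370 = 2.506 eV.
λ = hc/ΔE = 1240 / 2.506 = 495 nm.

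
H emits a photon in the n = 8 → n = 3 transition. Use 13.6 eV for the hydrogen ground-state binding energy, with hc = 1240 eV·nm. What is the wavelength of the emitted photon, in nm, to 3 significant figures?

955 nm

ΔE = 13.60 × (1/3² − 1/8²) = 13.60 × 0.09549 = 1.299 eV.
λ = hc/ΔE = 1240 / 1.299 = 955 nm.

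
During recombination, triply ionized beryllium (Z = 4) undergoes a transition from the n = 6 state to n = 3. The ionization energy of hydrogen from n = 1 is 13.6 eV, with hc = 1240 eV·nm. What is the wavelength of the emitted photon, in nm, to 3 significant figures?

68.4 nm

For Z = 4 the level energies scale as Z², so the effective Rydberg energy is 13.6 × 16 = 217.6 eV.
ΔE = 217.6 × (1/3² − 1/6²) = 217.6 × 0.08333 = 18.13 eV.
λ = hc/ΔE = 1240 / 18.13 = 68.4 nm.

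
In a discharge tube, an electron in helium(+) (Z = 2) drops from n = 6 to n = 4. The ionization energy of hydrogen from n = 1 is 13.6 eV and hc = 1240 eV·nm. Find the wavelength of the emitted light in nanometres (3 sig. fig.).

For Z = 2 the level energies scale as Z², so the effective Rydberg energy is 13.6 × 4 = 54.40 eV.
ΔE = 54.40 × (1/4² − 1/6²) = 54.40 × 0.03472 = 1.889 eV.
λ = hc/ΔE = 1240 / 1.889 = 656 nm.

656 nm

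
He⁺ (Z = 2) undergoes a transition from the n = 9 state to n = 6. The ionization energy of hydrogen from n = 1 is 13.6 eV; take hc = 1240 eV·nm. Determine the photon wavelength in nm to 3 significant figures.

For Z = 2 the level energies scale as Z², so the effective Rydberg energy is 13.6 × 4 = 54.40 eV.
ΔE = 54.40 × (1/6² − 1/9²) = 54.40 × 0.01543 = 0.8395 eV.
λ = hc/ΔE = 1240 / 0.8395 = 1480 nm.

1480 nm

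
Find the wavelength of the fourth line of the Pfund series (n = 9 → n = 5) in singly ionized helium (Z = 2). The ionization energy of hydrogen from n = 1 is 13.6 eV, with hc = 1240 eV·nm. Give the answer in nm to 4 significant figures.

The Pfund series terminates on n_f = 5; the fourth line has n_i = 5+4 = 9.
ΔE = 54.40 × (1/5² − 1/9²) = 1.504 eV.
λ = 1240 / 1.504 = 824.3 nm.

824.3 nm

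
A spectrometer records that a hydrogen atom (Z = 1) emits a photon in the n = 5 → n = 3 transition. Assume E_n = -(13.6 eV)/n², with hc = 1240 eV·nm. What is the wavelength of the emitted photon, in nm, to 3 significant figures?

ΔE = 13.60 × (1/3² − 1/5²) = 13.60 × 0.07111 = 0.9671 eV.
λ = hc/ΔE = 1240 / 0.9671 = 1280 nm.
This line belongs to the Paschen series.

1280 nm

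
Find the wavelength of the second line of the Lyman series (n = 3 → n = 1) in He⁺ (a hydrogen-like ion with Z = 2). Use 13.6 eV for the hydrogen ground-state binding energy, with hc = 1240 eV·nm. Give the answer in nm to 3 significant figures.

The Lyman series terminates on n_f = 1; the second line has n_i = 1+2 = 3.
ΔE = 54.40 × (1/1² − 1/3²) = 48.36 eV.
λ = 1240 / 48.36 = 25.6 nm.

25.6 nm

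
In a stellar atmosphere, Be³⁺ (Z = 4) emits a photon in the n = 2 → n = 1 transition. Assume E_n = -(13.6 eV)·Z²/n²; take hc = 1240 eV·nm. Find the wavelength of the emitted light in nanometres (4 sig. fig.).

For Z = 4 the level energies scale as Z², so the effective Rydberg energy is 13.6 × 16 = 217.6 eV.
ΔE = 217.6 × (1/1² − 1/2²) = 217.6 × 0.7500 = 163.2 eV.
λ = hc/ΔE = 1240 / 163.2 = 7.598 nm.

7.598 nm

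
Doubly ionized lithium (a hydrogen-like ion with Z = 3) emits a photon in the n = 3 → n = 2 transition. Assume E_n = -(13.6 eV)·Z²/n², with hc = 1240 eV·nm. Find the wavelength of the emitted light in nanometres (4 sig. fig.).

72.94 nm

For Z = 3 the level energies scale as Z², so the effective Rydberg energy is 13.6 × 9 = 122.4 eV.
ΔE = 122.4 × (1/2² − 1/3²) = 122.4 × 0.1389 = 17.00 eV.
λ = hc/ΔE = 1240 / 17.00 = 72.94 nm.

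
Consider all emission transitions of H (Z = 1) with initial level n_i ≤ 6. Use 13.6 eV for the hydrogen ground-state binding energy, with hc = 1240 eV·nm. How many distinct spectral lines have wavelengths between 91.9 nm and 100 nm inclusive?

3

Enumerate all n_i → n_f pairs with 1 ≤ n_f < n_i ≤ 6 and compute λ = 1240 / [13.6·1·(1/n_f² − 1/n_i²)].
Lines falling in [91.9, 100] nm: 6→1 (93.78 nm), 5→1 (94.98 nm), 4→1 (97.25 nm).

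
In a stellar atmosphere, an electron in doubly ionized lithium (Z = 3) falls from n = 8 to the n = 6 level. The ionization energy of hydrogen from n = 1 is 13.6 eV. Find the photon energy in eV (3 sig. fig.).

The Bohr energies scale as Z², so for Z = 3: E_n = −122.4/n² eV.
E_8 = −122.4/64 = −1.913 eV and E_6 = −122.4/36 = −3.400 eV.
The photon energy is |E_8 − E_6| = 1.49 eV.

1.49 eV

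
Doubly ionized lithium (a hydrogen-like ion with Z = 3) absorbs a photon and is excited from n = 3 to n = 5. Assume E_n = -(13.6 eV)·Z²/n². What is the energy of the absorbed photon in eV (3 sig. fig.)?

8.70 eV

The Bohr energies scale as Z², so for Z = 3: E_n = −122.4/n² eV.
E_5 = −122.4/25 = −4.896 eV and E_3 = −122.4/9 = −13.60 eV.
The photon energy is |E_5 − E_3| = 8.70 eV.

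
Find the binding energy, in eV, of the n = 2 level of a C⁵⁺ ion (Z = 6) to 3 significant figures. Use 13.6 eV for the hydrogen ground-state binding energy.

122 eV

E_n = −13.6 Z²/n² = −489.6/n² eV for Z = 6.
E_2 = −489.6/4 = −122 eV, so ionization (to E = 0) requires 122 eV.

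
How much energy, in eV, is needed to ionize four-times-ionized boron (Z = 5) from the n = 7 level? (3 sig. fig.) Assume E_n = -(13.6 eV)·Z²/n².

E_n = −13.6 Z²/n² = −340.0/n² eV for Z = 5.
E_7 = −340.0/49 = −6.94 eV, so ionization (to E = 0) requires 6.94 eV.

6.94 eV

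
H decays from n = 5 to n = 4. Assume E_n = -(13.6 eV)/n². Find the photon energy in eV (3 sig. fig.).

0.306 eV

E_5 = −13.60/25 = −0.5440 eV and E_4 = −13.60/16 = −0.8500 eV.
The photon energy is |E_5 − E_4| = 0.306 eV.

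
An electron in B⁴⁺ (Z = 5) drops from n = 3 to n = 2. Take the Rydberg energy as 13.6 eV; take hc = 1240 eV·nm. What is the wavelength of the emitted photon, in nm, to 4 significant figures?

For Z = 5 the level energies scale as Z², so the effective Rydberg energy is 13.6 × 25 = 340.0 eV.
ΔE = 340.0 × (1/2² − 1/3²) = 340.0 × 0.1389 = 47.22 eV.
λ = hc/ΔE = 1240 / 47.22 = 26.26 nm.

26.26 nm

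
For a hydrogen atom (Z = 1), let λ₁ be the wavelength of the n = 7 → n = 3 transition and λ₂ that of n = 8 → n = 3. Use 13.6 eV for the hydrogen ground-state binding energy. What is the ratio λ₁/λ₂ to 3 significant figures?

λ ∝ 1/ΔE ∝ 1/(1/n_f² − 1/n_i²), and the Z² and hc factors cancel in the ratio.
λ₁/λ₂ = (1/3² − 1/8²)/(1/3² − 1/7²) = 0.09549/0.09070 = 1.05.

1.05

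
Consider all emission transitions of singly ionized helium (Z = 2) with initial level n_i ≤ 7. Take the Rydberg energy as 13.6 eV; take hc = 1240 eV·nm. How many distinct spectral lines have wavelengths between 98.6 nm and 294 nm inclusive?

7

Enumerate all n_i → n_f pairs with 1 ≤ n_f < n_i ≤ 7 and compute λ = 1240 / [13.6·4·(1/n_f² − 1/n_i²)].
Lines falling in [98.6, 294] nm: 7→2 (99.28 nm), 6→2 (102.6 nm), 5→2 (108.5 nm), 4→2 (121.6 nm), 3→2 (164.1 nm), 7→3 (251.3 nm), 6→3 (273.5 nm).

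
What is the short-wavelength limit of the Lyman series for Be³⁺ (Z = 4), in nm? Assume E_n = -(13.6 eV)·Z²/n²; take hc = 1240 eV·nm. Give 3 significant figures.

The Lyman series has lower level n_f = 1; the series limit corresponds to n_i → ∞.
ΔE_max = 13.6 × 16 / 1² = 217.6 eV.
λ_min = 1240 / 217.6 = 5.70 nm.

5.70 nm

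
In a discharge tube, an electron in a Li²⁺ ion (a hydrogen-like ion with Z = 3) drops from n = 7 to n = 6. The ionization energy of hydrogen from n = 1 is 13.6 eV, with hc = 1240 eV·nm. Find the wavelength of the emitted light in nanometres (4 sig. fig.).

For Z = 3 the level energies scale as Z², so the effective Rydberg energy is 13.6 × 9 = 122.4 eV.
ΔE = 122.4 × (1/6² − 1/7²) = 122.4 × 0.007370 = 0.9020 eV.
λ = hc/ΔE = 1240 / 0.9020 = 1375 nm.

1375 nm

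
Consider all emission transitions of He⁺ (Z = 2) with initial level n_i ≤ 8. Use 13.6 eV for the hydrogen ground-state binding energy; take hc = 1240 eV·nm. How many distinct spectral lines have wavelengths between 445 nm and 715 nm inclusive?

Enumerate all n_i → n_f pairs with 1 ≤ n_f < n_i ≤ 8 and compute λ = 1240 / [13.6·4·(1/n_f² − 1/n_i²)].
Lines falling in [445, 715] nm: 4→3 (468.9 nm), 8→4 (486.3 nm), 7→4 (541.5 nm), 6→4 (656.5 nm).

4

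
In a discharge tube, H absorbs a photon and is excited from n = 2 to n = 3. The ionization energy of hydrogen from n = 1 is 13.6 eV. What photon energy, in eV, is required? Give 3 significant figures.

E_3 = −13.60/9 = −1.511 eV and E_2 = −13.60/4 = −3.400 eV.
The photon energy is |E_3 − E_2| = 1.89 eV.

1.89 eV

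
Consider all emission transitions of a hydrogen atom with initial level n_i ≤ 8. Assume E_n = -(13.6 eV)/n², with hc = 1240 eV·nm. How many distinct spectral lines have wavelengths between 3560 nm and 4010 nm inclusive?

Enumerate all n_i → n_f pairs with 1 ≤ n_f < n_i ≤ 8 and compute λ = 1240 / [13.6·1·(1/n_f² − 1/n_i²)].
Lines falling in [3560, 4010] nm: 8→5 (3741 nm).

1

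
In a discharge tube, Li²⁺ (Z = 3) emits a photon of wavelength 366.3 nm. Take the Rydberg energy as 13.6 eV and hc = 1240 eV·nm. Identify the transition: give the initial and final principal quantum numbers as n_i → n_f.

n_i = 9, n_f = 5

The photon energy is ΔE = hc/λ = 1240 / 366.3 = 3.385 eV.
With Z = 3, ΔE = 122.4 × (1/n_f² − 1/n_i²), so 1/n_f² − 1/n_i² = 0.02766.
Trying n_f = 5 gives 1/n_i² = 0.01234, i.e. n_i ≈ 9; this pair matches.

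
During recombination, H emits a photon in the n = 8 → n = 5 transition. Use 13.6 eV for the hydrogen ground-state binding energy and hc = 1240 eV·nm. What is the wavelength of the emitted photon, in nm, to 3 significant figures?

3740 nm

ΔE = 13.60 × (1/5² − 1/8²) = 13.60 × 0.02438 = 0.3315 eV.
λ = hc/ΔE = 1240 / 0.3315 = 3740 nm.
This line belongs to the Pfund series.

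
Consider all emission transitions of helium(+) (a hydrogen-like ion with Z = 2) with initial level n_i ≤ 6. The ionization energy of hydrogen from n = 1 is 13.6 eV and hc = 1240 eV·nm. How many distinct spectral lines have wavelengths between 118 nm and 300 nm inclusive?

Enumerate all n_i → n_f pairs with 1 ≤ n_f < n_i ≤ 6 and compute λ = 1240 / [13.6·4·(1/n_f² − 1/n_i²)].
Lines falling in [118, 300] nm: 4→2 (121.6 nm), 3→2 (164.1 nm), 6→3 (273.5 nm).

3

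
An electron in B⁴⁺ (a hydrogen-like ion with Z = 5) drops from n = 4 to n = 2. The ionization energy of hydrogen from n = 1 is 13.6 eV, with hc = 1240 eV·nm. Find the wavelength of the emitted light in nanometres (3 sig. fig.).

For Z = 5 the level energies scale as Z², so the effective Rydberg energy is 13.6 × 25 = 340.0 eV.
ΔE = 340.0 × (1/2² − 1/4²) = 340.0 × 0.1875 = 63.75 eV.
λ = hc/ΔE = 1240 / 63.75 = 19.5 nm.

19.5 nm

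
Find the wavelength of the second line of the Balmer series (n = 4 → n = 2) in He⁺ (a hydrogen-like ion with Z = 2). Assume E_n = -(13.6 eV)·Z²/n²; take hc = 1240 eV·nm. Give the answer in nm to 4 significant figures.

121.6 nm

The Balmer series terminates on n_f = 2; the second line has n_i = 2+2 = 4.
ΔE = 54.40 × (1/2² − 1/4²) = 10.20 eV.
λ = 1240 / 10.20 = 121.6 nm.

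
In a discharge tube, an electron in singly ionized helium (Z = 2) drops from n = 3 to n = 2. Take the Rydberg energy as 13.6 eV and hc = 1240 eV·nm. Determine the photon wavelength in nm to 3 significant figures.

For Z = 2 the level energies scale as Z², so the effective Rydberg energy is 13.6 × 4 = 54.40 eV.
ΔE = 54.40 × (1/2² − 1/3²) = 54.40 × 0.1389 = 7.556 eV.
λ = hc/ΔE = 1240 / 7.556 = 164 nm.

164 nm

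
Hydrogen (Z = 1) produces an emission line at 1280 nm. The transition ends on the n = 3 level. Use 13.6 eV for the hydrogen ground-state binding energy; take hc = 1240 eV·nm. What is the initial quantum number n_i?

n_i = 5

The photon energy is ΔE = hc/λ = 1240 / 1280 = 0.9688 eV.
With Z = 1, ΔE = 13.60 × (1/n_f² − 1/n_i²), so 1/n_f² − 1/n_i² = 0.07123.
With n_f = 3: 1/n_i² = 1/9 − 0.07123 = 0.03988, so n_i ≈ 5.01.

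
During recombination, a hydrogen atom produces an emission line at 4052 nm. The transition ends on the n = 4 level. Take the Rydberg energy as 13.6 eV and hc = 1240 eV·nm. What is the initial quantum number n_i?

n_i = 5

The photon energy is ΔE = hc/λ = 1240 / 4052 = 0.3060 eV.
With Z = 1, ΔE = 13.60 × (1/n_f² − 1/n_i²), so 1/n_f² − 1/n_i² = 0.02250.
With n_f = 4: 1/n_i² = 1/16 − 0.02250 = 0.04000, so n_i ≈ 5.00.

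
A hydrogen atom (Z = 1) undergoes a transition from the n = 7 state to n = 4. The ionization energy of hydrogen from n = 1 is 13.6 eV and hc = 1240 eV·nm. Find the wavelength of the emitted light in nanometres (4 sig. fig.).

2166 nm

ΔE = 13.60 × (1/4² − 1/7²) = 13.60 × 0.04209 = 0.5724 eV.
λ = hc/ΔE = 1240 / 0.5724 = 2166 nm.
This line belongs to the Brackett series.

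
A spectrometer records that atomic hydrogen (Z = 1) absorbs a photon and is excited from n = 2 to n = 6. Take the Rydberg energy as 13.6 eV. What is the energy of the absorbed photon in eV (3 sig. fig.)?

E_6 = −13.60/36 = −0.3778 eV and E_2 = −13.60/4 = −3.400 eV.
The photon energy is |E_6 − E_2| = 3.02 eV.

3.02 eV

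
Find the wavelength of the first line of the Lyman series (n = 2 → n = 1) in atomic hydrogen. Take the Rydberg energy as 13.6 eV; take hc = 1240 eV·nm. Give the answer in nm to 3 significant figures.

122 nm

The Lyman series terminates on n_f = 1; the first line has n_i = 1+1 = 2.
ΔE = 13.60 × (1/1² − 1/2²) = 10.20 eV.
λ = 1240 / 10.20 = 122 nm.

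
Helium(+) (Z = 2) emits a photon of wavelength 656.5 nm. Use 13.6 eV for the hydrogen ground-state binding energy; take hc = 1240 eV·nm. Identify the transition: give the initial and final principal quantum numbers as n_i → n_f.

n_i = 6, n_f = 4

The photon energy is ΔE = hc/λ = 1240 / 656.5 = 1.889 eV.
With Z = 2, ΔE = 54.40 × (1/n_f² − 1/n_i²), so 1/n_f² − 1/n_i² = 0.03472.
Trying n_f = 4 gives 1/n_i² = 0.02778, i.e. n_i ≈ 6; this pair matches.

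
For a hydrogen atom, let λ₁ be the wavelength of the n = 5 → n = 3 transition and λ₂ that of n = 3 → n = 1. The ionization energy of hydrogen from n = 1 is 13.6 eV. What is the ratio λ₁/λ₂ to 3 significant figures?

λ ∝ 1/ΔE ∝ 1/(1/n_f² − 1/n_i²), and the Z² and hc factors cancel in the ratio.
λ₁/λ₂ = (1/1² − 1/3²)/(1/3² − 1/5²) = 0.8889/0.07111 = 12.5.

12.5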